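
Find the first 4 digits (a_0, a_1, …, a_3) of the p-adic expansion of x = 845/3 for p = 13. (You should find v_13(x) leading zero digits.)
(a_0, …, a_3) = (0, 0, 6, 4)

v_13(845/3) = 2, so a_0 = ... = a_1 = 0. Factor out: x = 13^2 · u with u = 5/3 a unit in ℤ_13. Expand u iteratively via a_{v+i} = u_i mod 13, u_{i+1} = (u_i − a_{v+i})/13:
  u_0 = 5/3;  a_2 = 6;  u_1 = (u_0 − 6)/13 = -1/3
  u_1 = -1/3;  a_3 = 4;  u_2 = (u_1 − 4)/13 = -1/3
Digits: (0, 0, 6, 4).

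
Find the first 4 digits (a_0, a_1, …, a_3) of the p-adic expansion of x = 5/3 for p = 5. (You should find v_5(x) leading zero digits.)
(a_0, …, a_3) = (0, 2, 3, 1)

v_5(5/3) = 1, so a_0 = ... = a_0 = 0. Factor out: x = 5^1 · u with u = 1/3 a unit in ℤ_5. Expand u iteratively via a_{v+i} = u_i mod 5, u_{i+1} = (u_i − a_{v+i})/5:
  u_0 = 1/3;  a_1 = 2;  u_1 = (u_0 − 2)/5 = -1/3
  u_1 = -1/3;  a_2 = 3;  u_2 = (u_1 − 3)/5 = -2/3
  u_2 = -2/3;  a_3 = 1;  u_3 = (u_2 − 1)/5 = -1/3
Digits: (0, 2, 3, 1).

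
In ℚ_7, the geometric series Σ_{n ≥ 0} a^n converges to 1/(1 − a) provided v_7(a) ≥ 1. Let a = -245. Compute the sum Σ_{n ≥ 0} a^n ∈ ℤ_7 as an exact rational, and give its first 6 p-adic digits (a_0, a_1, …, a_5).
Σ a^n = 1/(1 − a) = 1/246;  first 6 digits = (1, 0, 2, 6, 3, 3)

v_7(a) = 2 ≥ 1, so the series converges in ℤ_7 to 1/(1 − a) = 1/(1 − (-245)) = 1/246. Expand this rational in ℤ_7: compute digits iteratively via d_i = x_i mod 7, x_{i+1} = (x_i − d_i)/7. The first 6 digits are (1, 0, 2, 6, 3, 3).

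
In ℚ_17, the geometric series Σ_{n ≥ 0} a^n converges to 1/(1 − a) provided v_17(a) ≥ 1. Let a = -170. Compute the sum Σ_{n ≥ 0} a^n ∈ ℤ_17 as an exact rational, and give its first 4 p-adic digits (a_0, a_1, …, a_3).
Σ a^n = 1/(1 − a) = 1/171;  first 4 digits = (1, 7, 14, 8)

v_17(a) = 1 ≥ 1, so the series converges in ℤ_17 to 1/(1 − a) = 1/(1 − (-170)) = 1/171. Expand this rational in ℤ_17: compute digits iteratively via d_i = x_i mod 17, x_{i+1} = (x_i − d_i)/17. The first 4 digits are (1, 7, 14, 8).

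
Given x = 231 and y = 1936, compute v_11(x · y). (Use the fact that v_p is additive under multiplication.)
v_11(447216) = 3

v_p(x) = 1 (factor: 231 = 11^1 · 21); v_p(y) = 2 (factor: 1936 = 11^2 · 16). Additivity: v_p(xy) = v_p(x) + v_p(y) = 1 + 2 = 3. (Direct check: xy = 447216 = 11^3 · (336).)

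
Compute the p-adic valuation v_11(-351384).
v_11(-351384) = 4

v_11(n) is the largest exponent k such that 11^k divides n. Factor out: -351384 = -11^4 · 24. (Sign doesn't affect v_p.) So v_11(-351384) = 4.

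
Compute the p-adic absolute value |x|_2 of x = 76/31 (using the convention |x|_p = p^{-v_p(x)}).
|76/31|_2 = 1/4

Step 1 — compute v_2(x) by factoring powers of 2 out of the numerator and denominator: v_2(76/31) = 2. Step 2 — apply |x|_p = p^{-v_p(x)} = 2^{-2} = 1/4.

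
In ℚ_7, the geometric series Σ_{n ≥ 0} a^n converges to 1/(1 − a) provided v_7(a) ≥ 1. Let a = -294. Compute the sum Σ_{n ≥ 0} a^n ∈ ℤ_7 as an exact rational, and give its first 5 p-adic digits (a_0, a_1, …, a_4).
Σ a^n = 1/(1 − a) = 1/295;  first 5 digits = (1, 0, 1, 6, 0)

v_7(a) = 2 ≥ 1, so the series converges in ℤ_7 to 1/(1 − a) = 1/(1 − (-294)) = 1/295. Expand this rational in ℤ_7: compute digits iteratively via d_i = x_i mod 7, x_{i+1} = (x_i − d_i)/7. The first 5 digits are (1, 0, 1, 6, 0).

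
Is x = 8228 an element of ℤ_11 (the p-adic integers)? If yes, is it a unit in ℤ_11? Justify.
x ∈ ℤ_11 but not a unit; v_11(x) = 2 > 0

ℤ_11 = {x ∈ ℚ_11 : v_11(x) ≥ 0} and ℤ_11^× = {x ∈ ℤ_11 : v_11(x) = 0}. Here v_11(8228) = v_11(num) − v_11(den) = 2; compare against these criteria.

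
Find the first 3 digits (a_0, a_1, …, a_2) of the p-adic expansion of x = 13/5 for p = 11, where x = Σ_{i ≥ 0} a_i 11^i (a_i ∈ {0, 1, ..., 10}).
(a_0, …, a_2) = (7, 4, 4)

v_11(13/5) = 0 (numerator and denominator both coprime to 11), so x ∈ ℤ_11^×. Compute digits iteratively via a_i = x_i mod 11, x_{i+1} = (x_i − a_i)/11, with x_0 = x:
  x_0 = 13/5;  a_0 = 7;  x_1 = (x_0 − 7)/11 = -2/5
  x_1 = -2/5;  a_1 = 4;  x_2 = (x_1 − 4)/11 = -2/5
  x_2 = -2/5;  a_2 = 4;  x_3 = (x_2 − 4)/11 = -2/5
Digits: (7, 4, 4).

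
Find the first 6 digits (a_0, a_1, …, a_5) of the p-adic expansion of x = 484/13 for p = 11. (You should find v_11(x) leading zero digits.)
(a_0, …, a_5) = (0, 0, 2, 10, 5, 2)

v_11(484/13) = 2, so a_0 = ... = a_1 = 0. Factor out: x = 11^2 · u with u = 4/13 a unit in ℤ_11. Expand u iteratively via a_{v+i} = u_i mod 11, u_{i+1} = (u_i − a_{v+i})/11:
  u_0 = 4/13;  a_2 = 2;  u_1 = (u_0 − 2)/11 = -2/13
  u_1 = -2/13;  a_3 = 10;  u_2 = (u_1 − 10)/11 = -12/13
  u_2 = -12/13;  a_4 = 5;  u_3 = (u_2 − 5)/11 = -7/13
  u_3 = -7/13;  a_5 = 2;  u_4 = (u_3 − 2)/11 = -3/13
Digits: (0, 0, 2, 10, 5, 2).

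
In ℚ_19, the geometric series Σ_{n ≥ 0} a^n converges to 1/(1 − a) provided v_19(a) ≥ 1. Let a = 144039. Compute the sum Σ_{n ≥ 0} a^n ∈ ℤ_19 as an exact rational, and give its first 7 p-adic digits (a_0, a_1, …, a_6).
Σ a^n = 1/(1 − a) = -1/144038;  first 7 digits = (1, 0, 0, 2, 1, 0, 4)

v_19(a) = 3 ≥ 1, so the series converges in ℤ_19 to 1/(1 − a) = 1/(1 − 144039) = -1/144038. Expand this rational in ℤ_19: compute digits iteratively via d_i = x_i mod 19, x_{i+1} = (x_i − d_i)/19. The first 7 digits are (1, 0, 0, 2, 1, 0, 4).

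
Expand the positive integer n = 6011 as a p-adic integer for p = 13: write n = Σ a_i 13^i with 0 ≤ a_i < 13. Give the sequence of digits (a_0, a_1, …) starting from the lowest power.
(a_0, a_1, …) = (5, 7, 9, 2)

Repeated division by 13 gives the digits low-to-high: 6011 = 5 + 7·13^1 + 9·13^2 + 2·13^3. Digit sequence: (5, 7, 9, 2).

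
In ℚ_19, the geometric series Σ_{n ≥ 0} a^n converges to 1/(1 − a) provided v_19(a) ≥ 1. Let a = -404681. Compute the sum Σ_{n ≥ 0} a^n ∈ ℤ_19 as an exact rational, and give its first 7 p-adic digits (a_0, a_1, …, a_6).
Σ a^n = 1/(1 − a) = 1/404682;  first 7 digits = (1, 0, 0, 17, 15, 18, 3)

v_19(a) = 3 ≥ 1, so the series converges in ℤ_19 to 1/(1 − a) = 1/(1 − (-404681)) = 1/404682. Expand this rational in ℤ_19: compute digits iteratively via d_i = x_i mod 19, x_{i+1} = (x_i − d_i)/19. The first 7 digits are (1, 0, 0, 17, 15, 18, 3).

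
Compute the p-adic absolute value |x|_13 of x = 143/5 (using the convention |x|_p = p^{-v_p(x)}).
|143/5|_13 = 1/13

Step 1 — compute v_13(x) by factoring powers of 13 out of the numerator and denominator: v_13(143/5) = 1. Step 2 — apply |x|_p = p^{-v_p(x)} = 13^{-1} = 1/13.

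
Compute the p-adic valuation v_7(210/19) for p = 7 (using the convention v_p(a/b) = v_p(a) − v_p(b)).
v_7(210/19) = 1

Factor powers of 7 from the numerator and denominator of the reduced fraction: 210 = 7^1 · 30 and 19 = 7^0 · 19. Apply v_p(a/b) = v_p(a) − v_p(b): v_7(210/19) = 1 − 0 = 1.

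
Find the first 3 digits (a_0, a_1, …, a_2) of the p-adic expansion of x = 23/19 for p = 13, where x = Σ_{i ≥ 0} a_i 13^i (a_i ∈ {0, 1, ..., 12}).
(a_0, …, a_2) = (6, 1, 4)

v_13(23/19) = 0 (numerator and denominator both coprime to 13), so x ∈ ℤ_13^×. Compute digits iteratively via a_i = x_i mod 13, x_{i+1} = (x_i − a_i)/13, with x_0 = x:
  x_0 = 23/19;  a_0 = 6;  x_1 = (x_0 − 6)/13 = -7/19
  x_1 = -7/19;  a_1 = 1;  x_2 = (x_1 − 1)/13 = -2/19
  x_2 = -2/19;  a_2 = 4;  x_3 = (x_2 − 4)/13 = -6/19
Digits: (6, 1, 4).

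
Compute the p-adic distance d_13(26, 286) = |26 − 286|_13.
d_13(26, 286) = 1/13

Step 1 — x − y = 26 − 286 = -260. Step 2 — v_13(-260) = 1 (factor: -260 = −(13^1 · 20); the sign does not affect v_p). Step 3 — |x − y|_13 = 13^{-1} = 1/13.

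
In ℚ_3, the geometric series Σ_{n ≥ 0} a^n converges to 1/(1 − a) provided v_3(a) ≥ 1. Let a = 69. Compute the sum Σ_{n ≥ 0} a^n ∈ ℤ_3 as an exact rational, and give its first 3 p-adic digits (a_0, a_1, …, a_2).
Σ a^n = 1/(1 − a) = -1/68;  first 3 digits = (1, 2, 2)

v_3(a) = 1 ≥ 1, so the series converges in ℤ_3 to 1/(1 − a) = 1/(1 − 69) = -1/68. Expand this rational in ℤ_3: compute digits iteratively via d_i = x_i mod 3, x_{i+1} = (x_i − d_i)/3. The first 3 digits are (1, 2, 2).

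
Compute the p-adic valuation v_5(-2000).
v_5(-2000) = 3

v_5(n) is the largest exponent k such that 5^k divides n. Factor out: -2000 = -5^3 · 16. (Sign doesn't affect v_p.) So v_5(-2000) = 3.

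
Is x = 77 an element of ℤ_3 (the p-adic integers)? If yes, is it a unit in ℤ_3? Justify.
x ∈ ℤ_3^× (unit); v_3(x) = 0

ℤ_3 = {x ∈ ℚ_3 : v_3(x) ≥ 0} and ℤ_3^× = {x ∈ ℤ_3 : v_3(x) = 0}. Here v_3(77) = v_3(num) − v_3(den) = 0; compare against these criteria.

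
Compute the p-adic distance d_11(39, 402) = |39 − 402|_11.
d_11(39, 402) = 1/121

Step 1 — x − y = 39 − 402 = -363. Step 2 — v_11(-363) = 2 (factor: -363 = −(11^2 · 3); the sign does not affect v_p). Step 3 — |x − y|_11 = 11^{-2} = 1/121.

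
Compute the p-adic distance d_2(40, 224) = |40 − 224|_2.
d_2(40, 224) = 1/8

Step 1 — x − y = 40 − 224 = -184. Step 2 — v_2(-184) = 3 (factor: -184 = −(2^3 · 23); the sign does not affect v_p). Step 3 — |x − y|_2 = 2^{-3} = 1/8.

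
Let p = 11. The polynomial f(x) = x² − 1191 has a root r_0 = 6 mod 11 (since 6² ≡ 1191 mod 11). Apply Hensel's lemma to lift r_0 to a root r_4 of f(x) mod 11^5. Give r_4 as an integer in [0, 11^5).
r_4 = 83925 (mod 161051)

Hensel's recurrence: r_{i+1} = r_i − f(r_i)·(f′(r_i))^{-1} mod 11^{i+2}, with f′(x) = 2x. Iterate:
  r_0 = 6 (mod 11)
  r_1 = 72 (mod 121)
  r_2 = 72 (mod 1331)
  r_3 = 10720 (mod 14641)
  r_4 = 83925 (mod 161051)
Final: r_4 = 83925, and one checks f(r_4) ≡ 0 mod 11^5.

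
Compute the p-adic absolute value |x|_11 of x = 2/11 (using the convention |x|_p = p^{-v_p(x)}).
|2/11|_11 = 11

Step 1 — compute v_11(x) by factoring powers of 11 out of the numerator and denominator: v_11(2/11) = -1. Step 2 — apply |x|_p = p^{-v_p(x)} = 11^{1} = 11.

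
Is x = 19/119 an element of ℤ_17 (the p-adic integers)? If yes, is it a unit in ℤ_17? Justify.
x ∉ ℤ_17 (v_17(x) = -1 < 0)

ℤ_17 = {x ∈ ℚ_17 : v_17(x) ≥ 0} and ℤ_17^× = {x ∈ ℤ_17 : v_17(x) = 0}. Here v_17(19/119) = v_17(num) − v_17(den) = -1; compare against these criteria.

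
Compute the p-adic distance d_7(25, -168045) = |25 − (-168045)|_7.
d_7(25, -168045) = 1/16807

Step 1 — x − y = 25 − (-168045) = 168070. Step 2 — v_7(168070) = 5 (factor: 168070 = (7^5 · 10); the sign does not affect v_p). Step 3 — |x − y|_7 = 7^{-5} = 1/16807.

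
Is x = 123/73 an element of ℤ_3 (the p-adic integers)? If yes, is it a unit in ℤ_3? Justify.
x ∈ ℤ_3 but not a unit; v_3(x) = 1 > 0

ℤ_3 = {x ∈ ℚ_3 : v_3(x) ≥ 0} and ℤ_3^× = {x ∈ ℤ_3 : v_3(x) = 0}. Here v_3(123/73) = v_3(num) − v_3(den) = 1; compare against these criteria.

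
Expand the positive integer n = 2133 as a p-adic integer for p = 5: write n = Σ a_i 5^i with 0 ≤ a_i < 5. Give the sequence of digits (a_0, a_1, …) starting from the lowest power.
(a_0, a_1, …) = (3, 1, 0, 2, 3)

Repeated division by 5 gives the digits low-to-high: 2133 = 3 + 1·5^1 + 2·5^3 + 3·5^4. Digit sequence: (3, 1, 0, 2, 3).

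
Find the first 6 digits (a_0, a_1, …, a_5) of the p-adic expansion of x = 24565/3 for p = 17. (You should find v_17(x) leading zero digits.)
(a_0, …, a_5) = (0, 0, 0, 13, 5, 11)

v_17(24565/3) = 3, so a_0 = ... = a_2 = 0. Factor out: x = 17^3 · u with u = 5/3 a unit in ℤ_17. Expand u iteratively via a_{v+i} = u_i mod 17, u_{i+1} = (u_i − a_{v+i})/17:
  u_0 = 5/3;  a_3 = 13;  u_1 = (u_0 − 13)/17 = -2/3
  u_1 = -2/3;  a_4 = 5;  u_2 = (u_1 − 5)/17 = -1/3
  u_2 = -1/3;  a_5 = 11;  u_3 = (u_2 − 11)/17 = -2/3
Digits: (0, 0, 0, 13, 5, 11).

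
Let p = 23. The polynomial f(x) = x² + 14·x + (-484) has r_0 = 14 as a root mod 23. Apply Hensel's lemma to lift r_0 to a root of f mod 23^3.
r_2 = 8984 (mod 12167)

Hensel: r_{i+1} = r_i − f(r_i)·(f′(r_i))^{-1} mod 23^{i+2}, f′(x) = 2x + 14. Iterate:
  r_0 = 14 (mod 23)
  r_1 = 520 (mod 529)
  r_2 = 8984 (mod 12167)
Final: r = 8984 satisfies f(r) ≡ 0 mod 23^3.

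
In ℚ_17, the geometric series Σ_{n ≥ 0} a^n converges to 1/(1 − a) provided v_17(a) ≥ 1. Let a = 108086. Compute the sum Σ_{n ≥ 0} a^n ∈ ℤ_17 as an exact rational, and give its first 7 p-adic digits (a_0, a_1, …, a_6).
Σ a^n = 1/(1 − a) = -1/108085;  first 7 digits = (1, 0, 0, 5, 1, 0, 8)

v_17(a) = 3 ≥ 1, so the series converges in ℤ_17 to 1/(1 − a) = 1/(1 − 108086) = -1/108085. Expand this rational in ℤ_17: compute digits iteratively via d_i = x_i mod 17, x_{i+1} = (x_i − d_i)/17. The first 7 digits are (1, 0, 0, 5, 1, 0, 8).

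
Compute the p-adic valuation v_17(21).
v_17(21) = 0

v_17(n) is the largest exponent k such that 17^k divides n. Factor out: 21 = 17^0 · 21. (Sign doesn't affect v_p.) So v_17(21) = 0.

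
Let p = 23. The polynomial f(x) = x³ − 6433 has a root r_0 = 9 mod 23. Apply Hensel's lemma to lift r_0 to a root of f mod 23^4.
r_3 = 275365 (mod 279841)

Hensel: r_{i+1} = r_i − f(r_i)/f′(r_i) mod 23^{i+2}, where f′(x) = 3x². Iterate:
  r_0 = 9 (mod 23)
  r_1 = 285 (mod 529)
  r_2 = 7691 (mod 12167)
  r_3 = 275365 (mod 279841)
Final: r = 275365 with f(r) ≡ 0 mod 23^4.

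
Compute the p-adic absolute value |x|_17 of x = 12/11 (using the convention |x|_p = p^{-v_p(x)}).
|12/11|_17 = 1

Step 1 — compute v_17(x) by factoring powers of 17 out of the numerator and denominator: v_17(12/11) = 0. Step 2 — apply |x|_p = p^{-v_p(x)} = 17^{0} = 1.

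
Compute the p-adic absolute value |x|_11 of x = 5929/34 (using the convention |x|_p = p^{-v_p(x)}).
|5929/34|_11 = 1/121

Step 1 — compute v_11(x) by factoring powers of 11 out of the numerator and denominator: v_11(5929/34) = 2. Step 2 — apply |x|_p = p^{-v_p(x)} = 11^{-2} = 1/121.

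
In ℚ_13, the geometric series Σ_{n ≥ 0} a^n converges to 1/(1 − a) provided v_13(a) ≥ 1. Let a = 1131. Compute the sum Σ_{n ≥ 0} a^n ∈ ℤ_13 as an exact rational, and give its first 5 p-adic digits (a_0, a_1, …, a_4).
Σ a^n = 1/(1 − a) = -1/1130;  first 5 digits = (1, 9, 9, 11, 7)

v_13(a) = 1 ≥ 1, so the series converges in ℤ_13 to 1/(1 − a) = 1/(1 − 1131) = -1/1130. Expand this rational in ℤ_13: compute digits iteratively via d_i = x_i mod 13, x_{i+1} = (x_i − d_i)/13. The first 5 digits are (1, 9, 9, 11, 7).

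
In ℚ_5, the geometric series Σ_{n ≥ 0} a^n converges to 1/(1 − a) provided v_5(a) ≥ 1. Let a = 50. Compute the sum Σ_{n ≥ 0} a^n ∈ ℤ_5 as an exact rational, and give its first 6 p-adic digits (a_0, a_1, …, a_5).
Σ a^n = 1/(1 − a) = -1/49;  first 6 digits = (1, 0, 2, 0, 4, 0)

v_5(a) = 2 ≥ 1, so the series converges in ℤ_5 to 1/(1 − a) = 1/(1 − 50) = -1/49. Expand this rational in ℤ_5: compute digits iteratively via d_i = x_i mod 5, x_{i+1} = (x_i − d_i)/5. The first 6 digits are (1, 0, 2, 0, 4, 0).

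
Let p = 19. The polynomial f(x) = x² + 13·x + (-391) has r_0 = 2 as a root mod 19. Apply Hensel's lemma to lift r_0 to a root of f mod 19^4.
r_3 = 30687 (mod 130321)

Hensel: r_{i+1} = r_i − f(r_i)·(f′(r_i))^{-1} mod 19^{i+2}, f′(x) = 2x + 13. Iterate:
  r_0 = 2 (mod 19)
  r_1 = 2 (mod 361)
  r_2 = 3251 (mod 6859)
  r_3 = 30687 (mod 130321)
Final: r = 30687 satisfies f(r) ≡ 0 mod 19^4.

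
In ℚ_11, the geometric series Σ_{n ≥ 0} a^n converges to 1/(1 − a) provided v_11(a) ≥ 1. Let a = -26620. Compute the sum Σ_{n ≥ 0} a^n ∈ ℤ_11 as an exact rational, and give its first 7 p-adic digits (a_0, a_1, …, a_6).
Σ a^n = 1/(1 − a) = 1/26621;  first 7 digits = (1, 0, 0, 2, 9, 10, 3)

v_11(a) = 3 ≥ 1, so the series converges in ℤ_11 to 1/(1 − a) = 1/(1 − (-26620)) = 1/26621. Expand this rational in ℤ_11: compute digits iteratively via d_i = x_i mod 11, x_{i+1} = (x_i − d_i)/11. The first 7 digits are (1, 0, 0, 2, 9, 10, 3).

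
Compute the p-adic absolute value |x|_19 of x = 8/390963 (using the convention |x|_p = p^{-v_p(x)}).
|8/390963|_19 = 130321

Step 1 — compute v_19(x) by factoring powers of 19 out of the numerator and denominator: v_19(8/390963) = -4. Step 2 — apply |x|_p = p^{-v_p(x)} = 19^{4} = 130321.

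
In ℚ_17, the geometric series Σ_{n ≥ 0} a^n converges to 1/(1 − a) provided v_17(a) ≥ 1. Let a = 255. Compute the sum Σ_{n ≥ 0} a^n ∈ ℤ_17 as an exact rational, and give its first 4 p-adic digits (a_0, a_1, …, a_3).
Σ a^n = 1/(1 − a) = -1/254;  first 4 digits = (1, 15, 4, 5)

v_17(a) = 1 ≥ 1, so the series converges in ℤ_17 to 1/(1 − a) = 1/(1 − 255) = -1/254. Expand this rational in ℤ_17: compute digits iteratively via d_i = x_i mod 17, x_{i+1} = (x_i − d_i)/17. The first 4 digits are (1, 15, 4, 5).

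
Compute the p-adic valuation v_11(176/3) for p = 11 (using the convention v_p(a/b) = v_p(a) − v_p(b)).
v_11(176/3) = 1

Factor powers of 11 from the numerator and denominator of the reduced fraction: 176 = 11^1 · 16 and 3 = 11^0 · 3. Apply v_p(a/b) = v_p(a) − v_p(b): v_11(176/3) = 1 − 0 = 1.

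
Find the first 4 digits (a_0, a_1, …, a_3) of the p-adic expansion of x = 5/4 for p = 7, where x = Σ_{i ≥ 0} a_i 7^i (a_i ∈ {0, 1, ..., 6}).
(a_0, …, a_3) = (3, 5, 1, 5)

v_7(5/4) = 0 (numerator and denominator both coprime to 7), so x ∈ ℤ_7^×. Compute digits iteratively via a_i = x_i mod 7, x_{i+1} = (x_i − a_i)/7, with x_0 = x:
  x_0 = 5/4;  a_0 = 3;  x_1 = (x_0 − 3)/7 = -1/4
  x_1 = -1/4;  a_1 = 5;  x_2 = (x_1 − 5)/7 = -3/4
  x_2 = -3/4;  a_2 = 1;  x_3 = (x_2 − 1)/7 = -1/4
  x_3 = -1/4;  a_3 = 5;  x_4 = (x_3 − 5)/7 = -3/4
Digits: (3, 5, 1, 5).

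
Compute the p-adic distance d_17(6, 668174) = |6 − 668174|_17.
d_17(6, 668174) = 1/83521

Step 1 — x − y = 6 − 668174 = -668168. Step 2 — v_17(-668168) = 4 (factor: -668168 = −(17^4 · 8); the sign does not affect v_p). Step 3 — |x − y|_17 = 17^{-4} = 1/83521.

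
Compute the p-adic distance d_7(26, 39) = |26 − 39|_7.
d_7(26, 39) = 1

Step 1 — x − y = 26 − 39 = -13. Step 2 — v_7(-13) = 0 (factor: -13 = −(7^0 · 13); the sign does not affect v_p). Step 3 — |x − y|_7 = 7^{0} = 1.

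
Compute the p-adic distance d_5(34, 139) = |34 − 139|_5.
d_5(34, 139) = 1/5

Step 1 — x − y = 34 − 139 = -105. Step 2 — v_5(-105) = 1 (factor: -105 = −(5^1 · 21); the sign does not affect v_p). Step 3 — |x − y|_5 = 5^{-1} = 1/5.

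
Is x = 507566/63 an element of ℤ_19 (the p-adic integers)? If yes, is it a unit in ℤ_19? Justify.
x ∈ ℤ_19 but not a unit; v_19(x) = 3 > 0

ℤ_19 = {x ∈ ℚ_19 : v_19(x) ≥ 0} and ℤ_19^× = {x ∈ ℤ_19 : v_19(x) = 0}. Here v_19(507566/63) = v_19(num) − v_19(den) = 3; compare against these criteria.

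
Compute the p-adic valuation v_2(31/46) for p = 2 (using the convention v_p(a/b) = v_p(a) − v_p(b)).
v_2(31/46) = -1

Factor powers of 2 from the numerator and denominator of the reduced fraction: 31 = 2^0 · 31 and 46 = 2^1 · 23. Apply v_p(a/b) = v_p(a) − v_p(b): v_2(31/46) = 0 − 1 = -1.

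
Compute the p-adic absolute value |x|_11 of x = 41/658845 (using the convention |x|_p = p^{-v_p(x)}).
|41/658845|_11 = 14641

Step 1 — compute v_11(x) by factoring powers of 11 out of the numerator and denominator: v_11(41/658845) = -4. Step 2 — apply |x|_p = p^{-v_p(x)} = 11^{4} = 14641.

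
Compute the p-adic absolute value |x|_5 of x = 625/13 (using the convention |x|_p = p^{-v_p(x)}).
|625/13|_5 = 1/625

Step 1 — compute v_5(x) by factoring powers of 5 out of the numerator and denominator: v_5(625/13) = 4. Step 2 — apply |x|_p = p^{-v_p(x)} = 5^{-4} = 1/625.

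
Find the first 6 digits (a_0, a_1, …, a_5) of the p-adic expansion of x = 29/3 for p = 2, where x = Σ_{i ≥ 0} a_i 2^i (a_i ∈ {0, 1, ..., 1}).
(a_0, …, a_5) = (1, 1, 1, 1, 1, 0)

v_2(29/3) = 0 (numerator and denominator both coprime to 2), so x ∈ ℤ_2^×. Compute digits iteratively via a_i = x_i mod 2, x_{i+1} = (x_i − a_i)/2, with x_0 = x:
  x_0 = 29/3;  a_0 = 1;  x_1 = (x_0 − 1)/2 = 13/3
  x_1 = 13/3;  a_1 = 1;  x_2 = (x_1 − 1)/2 = 5/3
  x_2 = 5/3;  a_2 = 1;  x_3 = (x_2 − 1)/2 = 1/3
  x_3 = 1/3;  a_3 = 1;  x_4 = (x_3 − 1)/2 = -1/3
  x_4 = -1/3;  a_4 = 1;  x_5 = (x_4 − 1)/2 = -2/3
  x_5 = -2/3;  a_5 = 0;  x_6 = (x_5 − 0)/2 = -1/3
Digits: (1, 1, 1, 1, 1, 0).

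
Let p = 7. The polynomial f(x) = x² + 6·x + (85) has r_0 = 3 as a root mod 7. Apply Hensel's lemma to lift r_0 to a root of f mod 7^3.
r_2 = 304 (mod 343)

Hensel: r_{i+1} = r_i − f(r_i)·(f′(r_i))^{-1} mod 7^{i+2}, f′(x) = 2x + 6. Iterate:
  r_0 = 3 (mod 7)
  r_1 = 10 (mod 49)
  r_2 = 304 (mod 343)
Final: r = 304 satisfies f(r) ≡ 0 mod 7^3.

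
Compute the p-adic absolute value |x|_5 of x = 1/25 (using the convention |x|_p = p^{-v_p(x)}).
|1/25|_5 = 25

Step 1 — compute v_5(x) by factoring powers of 5 out of the numerator and denominator: v_5(1/25) = -2. Step 2 — apply |x|_p = p^{-v_p(x)} = 5^{2} = 25.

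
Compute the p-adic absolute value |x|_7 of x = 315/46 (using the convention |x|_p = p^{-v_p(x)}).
|315/46|_7 = 1/7

Step 1 — compute v_7(x) by factoring powers of 7 out of the numerator and denominator: v_7(315/46) = 1. Step 2 — apply |x|_p = p^{-v_p(x)} = 7^{-1} = 1/7.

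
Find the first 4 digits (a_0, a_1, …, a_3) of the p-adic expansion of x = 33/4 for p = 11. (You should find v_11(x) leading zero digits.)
(a_0, …, a_3) = (0, 9, 2, 8)

v_11(33/4) = 1, so a_0 = ... = a_0 = 0. Factor out: x = 11^1 · u with u = 3/4 a unit in ℤ_11. Expand u iteratively via a_{v+i} = u_i mod 11, u_{i+1} = (u_i − a_{v+i})/11:
  u_0 = 3/4;  a_1 = 9;  u_1 = (u_0 − 9)/11 = -3/4
  u_1 = -3/4;  a_2 = 2;  u_2 = (u_1 − 2)/11 = -1/4
  u_2 = -1/4;  a_3 = 8;  u_3 = (u_2 − 8)/11 = -3/4
Digits: (0, 9, 2, 8).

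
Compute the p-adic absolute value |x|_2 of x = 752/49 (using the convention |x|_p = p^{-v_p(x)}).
|752/49|_2 = 1/16

Step 1 — compute v_2(x) by factoring powers of 2 out of the numerator and denominator: v_2(752/49) = 4. Step 2 — apply |x|_p = p^{-v_p(x)} = 2^{-4} = 1/16.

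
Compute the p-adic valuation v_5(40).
v_5(40) = 1

v_5(n) is the largest exponent k such that 5^k divides n. Factor out: 40 = 5^1 · 8. (Sign doesn't affect v_p.) So v_5(40) = 1.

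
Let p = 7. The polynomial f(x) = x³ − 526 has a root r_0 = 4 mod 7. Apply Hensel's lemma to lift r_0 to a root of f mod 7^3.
r_2 = 32 (mod 343)

Hensel: r_{i+1} = r_i − f(r_i)/f′(r_i) mod 7^{i+2}, where f′(x) = 3x². Iterate:
  r_0 = 4 (mod 7)
  r_1 = 32 (mod 49)
  r_2 = 32 (mod 343)
Final: r = 32 with f(r) ≡ 0 mod 7^3.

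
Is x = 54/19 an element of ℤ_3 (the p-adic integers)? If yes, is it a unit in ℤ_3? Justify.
x ∈ ℤ_3 but not a unit; v_3(x) = 3 > 0

ℤ_3 = {x ∈ ℚ_3 : v_3(x) ≥ 0} and ℤ_3^× = {x ∈ ℤ_3 : v_3(x) = 0}. Here v_3(54/19) = v_3(num) − v_3(den) = 3; compare against these criteria.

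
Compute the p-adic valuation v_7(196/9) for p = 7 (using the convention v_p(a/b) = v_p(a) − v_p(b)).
v_7(196/9) = 2

Factor powers of 7 from the numerator and denominator of the reduced fraction: 196 = 7^2 · 4 and 9 = 7^0 · 9. Apply v_p(a/b) = v_p(a) − v_p(b): v_7(196/9) = 2 − 0 = 2.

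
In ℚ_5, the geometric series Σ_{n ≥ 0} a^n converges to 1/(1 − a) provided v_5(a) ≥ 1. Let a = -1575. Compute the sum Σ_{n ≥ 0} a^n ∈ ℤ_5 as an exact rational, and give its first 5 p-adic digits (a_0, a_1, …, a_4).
Σ a^n = 1/(1 − a) = 1/1576;  first 5 digits = (1, 0, 2, 2, 1)

v_5(a) = 2 ≥ 1, so the series converges in ℤ_5 to 1/(1 − a) = 1/(1 − (-1575)) = 1/1576. Expand this rational in ℤ_5: compute digits iteratively via d_i = x_i mod 5, x_{i+1} = (x_i − d_i)/5. The first 5 digits are (1, 0, 2, 2, 1).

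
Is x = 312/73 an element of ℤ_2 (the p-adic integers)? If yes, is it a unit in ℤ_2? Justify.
x ∈ ℤ_2 but not a unit; v_2(x) = 3 > 0

ℤ_2 = {x ∈ ℚ_2 : v_2(x) ≥ 0} and ℤ_2^× = {x ∈ ℤ_2 : v_2(x) = 0}. Here v_2(312/73) = v_2(num) − v_2(den) = 3; compare against these criteria.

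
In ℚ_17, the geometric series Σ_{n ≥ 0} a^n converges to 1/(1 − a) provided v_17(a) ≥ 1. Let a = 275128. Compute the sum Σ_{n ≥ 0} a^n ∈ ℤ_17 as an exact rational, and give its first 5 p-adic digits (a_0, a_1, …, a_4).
Σ a^n = 1/(1 − a) = -1/275127;  first 5 digits = (1, 0, 0, 5, 3)

v_17(a) = 3 ≥ 1, so the series converges in ℤ_17 to 1/(1 − a) = 1/(1 − 275128) = -1/275127. Expand this rational in ℤ_17: compute digits iteratively via d_i = x_i mod 17, x_{i+1} = (x_i − d_i)/17. The first 5 digits are (1, 0, 0, 5, 3).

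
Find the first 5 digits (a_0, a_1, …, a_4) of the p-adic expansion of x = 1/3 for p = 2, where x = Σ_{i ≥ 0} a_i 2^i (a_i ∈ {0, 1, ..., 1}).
(a_0, …, a_4) = (1, 1, 0, 1, 0)

v_2(1/3) = 0 (numerator and denominator both coprime to 2), so x ∈ ℤ_2^×. Compute digits iteratively via a_i = x_i mod 2, x_{i+1} = (x_i − a_i)/2, with x_0 = x:
  x_0 = 1/3;  a_0 = 1;  x_1 = (x_0 − 1)/2 = -1/3
  x_1 = -1/3;  a_1 = 1;  x_2 = (x_1 − 1)/2 = -2/3
  x_2 = -2/3;  a_2 = 0;  x_3 = (x_2 − 0)/2 = -1/3
  x_3 = -1/3;  a_3 = 1;  x_4 = (x_3 − 1)/2 = -2/3
  x_4 = -2/3;  a_4 = 0;  x_5 = (x_4 − 0)/2 = -1/3
Digits: (1, 1, 0, 1, 0).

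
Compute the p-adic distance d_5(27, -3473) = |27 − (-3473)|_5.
d_5(27, -3473) = 1/125

Step 1 — x − y = 27 − (-3473) = 3500. Step 2 — v_5(3500) = 3 (factor: 3500 = (5^3 · 28); the sign does not affect v_p). Step 3 — |x − y|_5 = 5^{-3} = 1/125.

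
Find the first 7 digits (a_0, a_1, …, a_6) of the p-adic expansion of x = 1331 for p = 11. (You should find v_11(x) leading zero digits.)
(a_0, …, a_6) = (0, 0, 0, 1, 0, 0, 0)

v_11(1331) = 3, so a_0 = ... = a_2 = 0. Factor out: x = 11^3 · u with u = 1 a unit in ℤ_11. Expand u iteratively via a_{v+i} = u_i mod 11, u_{i+1} = (u_i − a_{v+i})/11:
  u_0 = 1;  a_3 = 1;  u_1 = (u_0 − 1)/11 = 0
  u_1 = 0;  a_4 = 0;  u_2 = (u_1 − 0)/11 = 0
  u_2 = 0;  a_5 = 0;  u_3 = (u_2 − 0)/11 = 0
  u_3 = 0;  a_6 = 0;  u_4 = (u_3 − 0)/11 = 0
Digits: (0, 0, 0, 1, 0, 0, 0).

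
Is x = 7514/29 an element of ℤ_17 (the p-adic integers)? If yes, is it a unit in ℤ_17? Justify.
x ∈ ℤ_17 but not a unit; v_17(x) = 2 > 0

ℤ_17 = {x ∈ ℚ_17 : v_17(x) ≥ 0} and ℤ_17^× = {x ∈ ℤ_17 : v_17(x) = 0}. Here v_17(7514/29) = v_17(num) − v_17(den) = 2; compare against these criteria.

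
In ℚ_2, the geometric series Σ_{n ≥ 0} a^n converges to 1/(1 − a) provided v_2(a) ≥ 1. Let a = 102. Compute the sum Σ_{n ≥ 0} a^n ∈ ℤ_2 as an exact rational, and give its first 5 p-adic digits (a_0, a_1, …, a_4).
Σ a^n = 1/(1 − a) = -1/101;  first 5 digits = (1, 1, 0, 0, 1)

v_2(a) = 1 ≥ 1, so the series converges in ℤ_2 to 1/(1 − a) = 1/(1 − 102) = -1/101. Expand this rational in ℤ_2: compute digits iteratively via d_i = x_i mod 2, x_{i+1} = (x_i − d_i)/2. The first 5 digits are (1, 1, 0, 0, 1).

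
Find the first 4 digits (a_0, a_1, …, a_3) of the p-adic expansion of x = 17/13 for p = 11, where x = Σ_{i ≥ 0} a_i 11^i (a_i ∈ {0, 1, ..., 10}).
(a_0, …, a_3) = (3, 10, 5, 2)

v_11(17/13) = 0 (numerator and denominator both coprime to 11), so x ∈ ℤ_11^×. Compute digits iteratively via a_i = x_i mod 11, x_{i+1} = (x_i − a_i)/11, with x_0 = x:
  x_0 = 17/13;  a_0 = 3;  x_1 = (x_0 − 3)/11 = -2/13
  x_1 = -2/13;  a_1 = 10;  x_2 = (x_1 − 10)/11 = -12/13
  x_2 = -12/13;  a_2 = 5;  x_3 = (x_2 − 5)/11 = -7/13
  x_3 = -7/13;  a_3 = 2;  x_4 = (x_3 − 2)/11 = -3/13
Digits: (3, 10, 5, 2).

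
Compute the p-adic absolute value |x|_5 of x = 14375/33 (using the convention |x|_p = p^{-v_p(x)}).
|14375/33|_5 = 1/625

Step 1 — compute v_5(x) by factoring powers of 5 out of the numerator and denominator: v_5(14375/33) = 4. Step 2 — apply |x|_p = p^{-v_p(x)} = 5^{-4} = 1/625.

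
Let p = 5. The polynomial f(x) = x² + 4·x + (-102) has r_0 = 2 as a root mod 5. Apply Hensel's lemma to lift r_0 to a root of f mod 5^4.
r_3 = 182 (mod 625)

Hensel: r_{i+1} = r_i − f(r_i)·(f′(r_i))^{-1} mod 5^{i+2}, f′(x) = 2x + 4. Iterate:
  r_0 = 2 (mod 5)
  r_1 = 7 (mod 25)
  r_2 = 57 (mod 125)
  r_3 = 182 (mod 625)
Final: r = 182 satisfies f(r) ≡ 0 mod 5^4.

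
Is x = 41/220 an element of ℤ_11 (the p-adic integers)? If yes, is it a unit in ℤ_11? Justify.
x ∉ ℤ_11 (v_11(x) = -1 < 0)

ℤ_11 = {x ∈ ℚ_11 : v_11(x) ≥ 0} and ℤ_11^× = {x ∈ ℤ_11 : v_11(x) = 0}. Here v_11(41/220) = v_11(num) − v_11(den) = -1; compare against these criteria.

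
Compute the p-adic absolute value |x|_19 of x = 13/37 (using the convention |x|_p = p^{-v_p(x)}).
|13/37|_19 = 1

Step 1 — compute v_19(x) by factoring powers of 19 out of the numerator and denominator: v_19(13/37) = 0. Step 2 — apply |x|_p = p^{-v_p(x)} = 19^{0} = 1.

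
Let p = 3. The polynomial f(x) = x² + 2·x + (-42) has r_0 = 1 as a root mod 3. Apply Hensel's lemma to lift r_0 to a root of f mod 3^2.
r_1 = 4 (mod 9)

Hensel: r_{i+1} = r_i − f(r_i)·(f′(r_i))^{-1} mod 3^{i+2}, f′(x) = 2x + 2. Iterate:
  r_0 = 1 (mod 3)
  r_1 = 4 (mod 9)
Final: r = 4 satisfies f(r) ≡ 0 mod 3^2.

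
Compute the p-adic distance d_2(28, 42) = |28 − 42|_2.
d_2(28, 42) = 1/2

Step 1 — x − y = 28 − 42 = -14. Step 2 — v_2(-14) = 1 (factor: -14 = −(2^1 · 7); the sign does not affect v_p). Step 3 — |x − y|_2 = 2^{-1} = 1/2.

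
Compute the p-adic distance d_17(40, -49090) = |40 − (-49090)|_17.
d_17(40, -49090) = 1/4913

Step 1 — x − y = 40 − (-49090) = 49130. Step 2 — v_17(49130) = 3 (factor: 49130 = (17^3 · 10); the sign does not affect v_p). Step 3 — |x − y|_17 = 17^{-3} = 1/4913.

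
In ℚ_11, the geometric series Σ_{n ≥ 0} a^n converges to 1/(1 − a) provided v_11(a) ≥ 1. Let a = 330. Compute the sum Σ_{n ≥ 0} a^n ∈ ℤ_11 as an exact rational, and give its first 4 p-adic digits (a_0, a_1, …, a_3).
Σ a^n = 1/(1 − a) = -1/329;  first 4 digits = (1, 8, 0, 0)

v_11(a) = 1 ≥ 1, so the series converges in ℤ_11 to 1/(1 − a) = 1/(1 − 330) = -1/329. Expand this rational in ℤ_11: compute digits iteratively via d_i = x_i mod 11, x_{i+1} = (x_i − d_i)/11. The first 4 digits are (1, 8, 0, 0).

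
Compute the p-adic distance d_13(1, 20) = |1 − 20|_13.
d_13(1, 20) = 1

Step 1 — x − y = 1 − 20 = -19. Step 2 — v_13(-19) = 0 (factor: -19 = −(13^0 · 19); the sign does not affect v_p). Step 3 — |x − y|_13 = 13^{0} = 1.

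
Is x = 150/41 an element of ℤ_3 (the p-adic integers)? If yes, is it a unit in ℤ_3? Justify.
x ∈ ℤ_3 but not a unit; v_3(x) = 1 > 0

ℤ_3 = {x ∈ ℚ_3 : v_3(x) ≥ 0} and ℤ_3^× = {x ∈ ℤ_3 : v_3(x) = 0}. Here v_3(150/41) = v_3(num) − v_3(den) = 1; compare against these criteria.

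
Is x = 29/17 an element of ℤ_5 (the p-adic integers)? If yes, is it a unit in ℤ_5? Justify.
x ∈ ℤ_5^× (unit); v_5(x) = 0

ℤ_5 = {x ∈ ℚ_5 : v_5(x) ≥ 0} and ℤ_5^× = {x ∈ ℤ_5 : v_5(x) = 0}. Here v_5(29/17) = v_5(num) − v_5(den) = 0; compare against these criteria.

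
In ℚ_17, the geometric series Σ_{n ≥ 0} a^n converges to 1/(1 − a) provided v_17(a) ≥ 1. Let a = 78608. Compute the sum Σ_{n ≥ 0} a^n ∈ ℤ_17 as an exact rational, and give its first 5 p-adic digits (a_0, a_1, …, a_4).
Σ a^n = 1/(1 − a) = -1/78607;  first 5 digits = (1, 0, 0, 16, 0)

v_17(a) = 3 ≥ 1, so the series converges in ℤ_17 to 1/(1 − a) = 1/(1 − 78608) = -1/78607. Expand this rational in ℤ_17: compute digits iteratively via d_i = x_i mod 17, x_{i+1} = (x_i − d_i)/17. The first 5 digits are (1, 0, 0, 16, 0).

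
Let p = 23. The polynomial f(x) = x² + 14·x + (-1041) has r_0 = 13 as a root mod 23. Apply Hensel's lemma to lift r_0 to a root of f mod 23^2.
r_1 = 427 (mod 529)

Hensel: r_{i+1} = r_i − f(r_i)·(f′(r_i))^{-1} mod 23^{i+2}, f′(x) = 2x + 14. Iterate:
  r_0 = 13 (mod 23)
  r_1 = 427 (mod 529)
Final: r = 427 satisfies f(r) ≡ 0 mod 23^2.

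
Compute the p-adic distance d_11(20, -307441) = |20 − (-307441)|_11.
d_11(20, -307441) = 1/14641

Step 1 — x − y = 20 − (-307441) = 307461. Step 2 — v_11(307461) = 4 (factor: 307461 = (11^4 · 21); the sign does not affect v_p). Step 3 — |x − y|_11 = 11^{-4} = 1/14641.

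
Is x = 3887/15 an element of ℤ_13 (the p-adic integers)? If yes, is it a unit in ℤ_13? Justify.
x ∈ ℤ_13 but not a unit; v_13(x) = 2 > 0

ℤ_13 = {x ∈ ℚ_13 : v_13(x) ≥ 0} and ℤ_13^× = {x ∈ ℤ_13 : v_13(x) = 0}. Here v_13(3887/15) = v_13(num) − v_13(den) = 2; compare against these criteria.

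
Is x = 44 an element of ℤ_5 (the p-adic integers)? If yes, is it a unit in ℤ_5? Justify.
x ∈ ℤ_5^× (unit); v_5(x) = 0

ℤ_5 = {x ∈ ℚ_5 : v_5(x) ≥ 0} and ℤ_5^× = {x ∈ ℤ_5 : v_5(x) = 0}. Here v_5(44) = v_5(num) − v_5(den) = 0; compare against these criteria.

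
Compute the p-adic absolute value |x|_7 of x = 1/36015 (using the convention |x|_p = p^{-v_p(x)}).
|1/36015|_7 = 2401

Step 1 — compute v_7(x) by factoring powers of 7 out of the numerator and denominator: v_7(1/36015) = -4. Step 2 — apply |x|_p = p^{-v_p(x)} = 7^{4} = 2401.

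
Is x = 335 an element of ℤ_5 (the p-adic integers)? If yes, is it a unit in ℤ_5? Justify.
x ∈ ℤ_5 but not a unit; v_5(x) = 1 > 0

ℤ_5 = {x ∈ ℚ_5 : v_5(x) ≥ 0} and ℤ_5^× = {x ∈ ℤ_5 : v_5(x) = 0}. Here v_5(335) = v_5(num) − v_5(den) = 1; compare against these criteria.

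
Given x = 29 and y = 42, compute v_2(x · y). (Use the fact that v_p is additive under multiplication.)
v_2(1218) = 1

v_p(x) = 0 (factor: 29 = 2^0 · 29); v_p(y) = 1 (factor: 42 = 2^1 · 21). Additivity: v_p(xy) = v_p(x) + v_p(y) = 0 + 1 = 1. (Direct check: xy = 1218 = 2^1 · (609).)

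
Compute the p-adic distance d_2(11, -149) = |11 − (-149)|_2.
d_2(11, -149) = 1/32

Step 1 — x − y = 11 − (-149) = 160. Step 2 — v_2(160) = 5 (factor: 160 = (2^5 · 5); the sign does not affect v_p). Step 3 — |x − y|_2 = 2^{-5} = 1/32.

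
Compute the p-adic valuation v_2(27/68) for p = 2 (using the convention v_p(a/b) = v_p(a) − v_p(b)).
v_2(27/68) = -2

Factor powers of 2 from the numerator and denominator of the reduced fraction: 27 = 2^0 · 27 and 68 = 2^2 · 17. Apply v_p(a/b) = v_p(a) − v_p(b): v_2(27/68) = 0 − 2 = -2.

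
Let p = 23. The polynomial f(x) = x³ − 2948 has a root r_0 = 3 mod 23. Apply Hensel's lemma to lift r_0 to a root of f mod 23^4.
r_3 = 150837 (mod 279841)

Hensel: r_{i+1} = r_i − f(r_i)/f′(r_i) mod 23^{i+2}, where f′(x) = 3x². Iterate:
  r_0 = 3 (mod 23)
  r_1 = 72 (mod 529)
  r_2 = 4833 (mod 12167)
  r_3 = 150837 (mod 279841)
Final: r = 150837 with f(r) ≡ 0 mod 23^4.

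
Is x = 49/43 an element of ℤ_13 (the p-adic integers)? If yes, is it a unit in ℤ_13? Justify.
x ∈ ℤ_13^× (unit); v_13(x) = 0

ℤ_13 = {x ∈ ℚ_13 : v_13(x) ≥ 0} and ℤ_13^× = {x ∈ ℤ_13 : v_13(x) = 0}. Here v_13(49/43) = v_13(num) − v_13(den) = 0; compare against these criteria.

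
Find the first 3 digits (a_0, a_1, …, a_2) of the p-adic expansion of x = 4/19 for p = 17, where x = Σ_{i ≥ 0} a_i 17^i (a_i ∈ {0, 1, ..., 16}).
(a_0, …, a_2) = (2, 16, 8)

v_17(4/19) = 0 (numerator and denominator both coprime to 17), so x ∈ ℤ_17^×. Compute digits iteratively via a_i = x_i mod 17, x_{i+1} = (x_i − a_i)/17, with x_0 = x:
  x_0 = 4/19;  a_0 = 2;  x_1 = (x_0 − 2)/17 = -2/19
  x_1 = -2/19;  a_1 = 16;  x_2 = (x_1 − 16)/17 = -18/19
  x_2 = -18/19;  a_2 = 8;  x_3 = (x_2 − 8)/17 = -10/19
Digits: (2, 16, 8).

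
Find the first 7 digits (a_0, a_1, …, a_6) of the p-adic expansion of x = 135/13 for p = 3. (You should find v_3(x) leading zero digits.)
(a_0, …, a_6) = (0, 0, 0, 2, 2, 1, 1)

v_3(135/13) = 3, so a_0 = ... = a_2 = 0. Factor out: x = 3^3 · u with u = 5/13 a unit in ℤ_3. Expand u iteratively via a_{v+i} = u_i mod 3, u_{i+1} = (u_i − a_{v+i})/3:
  u_0 = 5/13;  a_3 = 2;  u_1 = (u_0 − 2)/3 = -7/13
  u_1 = -7/13;  a_4 = 2;  u_2 = (u_1 − 2)/3 = -11/13
  u_2 = -11/13;  a_5 = 1;  u_3 = (u_2 − 1)/3 = -8/13
  u_3 = -8/13;  a_6 = 1;  u_4 = (u_3 − 1)/3 = -7/13
Digits: (0, 0, 0, 2, 2, 1, 1).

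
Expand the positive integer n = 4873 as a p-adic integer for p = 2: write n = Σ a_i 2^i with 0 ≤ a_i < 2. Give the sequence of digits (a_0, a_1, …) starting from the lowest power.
(a_0, a_1, …) = (1, 0, 0, 1, 0, 0, 0, 0, 1, 1, 0, 0, 1)

Repeated division by 2 gives the digits low-to-high: 4873 = 1 + 1·2^3 + 1·2^8 + 1·2^9 + 1·2^12. Digit sequence: (1, 0, 0, 1, 0, 0, 0, 0, 1, 1, 0, 0, 1).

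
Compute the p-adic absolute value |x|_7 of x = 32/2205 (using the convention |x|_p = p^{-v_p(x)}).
|32/2205|_7 = 49

Step 1 — compute v_7(x) by factoring powers of 7 out of the numerator and denominator: v_7(32/2205) = -2. Step 2 — apply |x|_p = p^{-v_p(x)} = 7^{2} = 49.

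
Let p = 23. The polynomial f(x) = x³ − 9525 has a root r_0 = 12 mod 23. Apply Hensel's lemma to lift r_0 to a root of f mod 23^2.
r_1 = 357 (mod 529)

Hensel: r_{i+1} = r_i − f(r_i)/f′(r_i) mod 23^{i+2}, where f′(x) = 3x². Iterate:
  r_0 = 12 (mod 23)
  r_1 = 357 (mod 529)
Final: r = 357 with f(r) ≡ 0 mod 23^2.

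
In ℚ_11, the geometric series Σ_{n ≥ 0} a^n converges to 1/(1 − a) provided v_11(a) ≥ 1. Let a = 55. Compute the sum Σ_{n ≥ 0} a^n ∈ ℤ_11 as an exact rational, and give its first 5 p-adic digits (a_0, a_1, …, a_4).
Σ a^n = 1/(1 − a) = -1/54;  first 5 digits = (1, 5, 3, 6, 9)

v_11(a) = 1 ≥ 1, so the series converges in ℤ_11 to 1/(1 − a) = 1/(1 − 55) = -1/54. Expand this rational in ℤ_11: compute digits iteratively via d_i = x_i mod 11, x_{i+1} = (x_i − d_i)/11. The first 5 digits are (1, 5, 3, 6, 9).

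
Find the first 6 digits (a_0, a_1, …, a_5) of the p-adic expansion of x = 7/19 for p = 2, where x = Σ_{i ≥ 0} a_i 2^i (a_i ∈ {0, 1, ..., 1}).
(a_0, …, a_5) = (1, 0, 1, 1, 1, 1)

v_2(7/19) = 0 (numerator and denominator both coprime to 2), so x ∈ ℤ_2^×. Compute digits iteratively via a_i = x_i mod 2, x_{i+1} = (x_i − a_i)/2, with x_0 = x:
  x_0 = 7/19;  a_0 = 1;  x_1 = (x_0 − 1)/2 = -6/19
  x_1 = -6/19;  a_1 = 0;  x_2 = (x_1 − 0)/2 = -3/19
  x_2 = -3/19;  a_2 = 1;  x_3 = (x_2 − 1)/2 = -11/19
  x_3 = -11/19;  a_3 = 1;  x_4 = (x_3 − 1)/2 = -15/19
  x_4 = -15/19;  a_4 = 1;  x_5 = (x_4 − 1)/2 = -17/19
  x_5 = -17/19;  a_5 = 1;  x_6 = (x_5 − 1)/2 = -18/19
Digits: (1, 0, 1, 1, 1, 1).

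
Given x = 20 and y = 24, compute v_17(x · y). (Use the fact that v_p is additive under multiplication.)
v_17(480) = 0

v_p(x) = 0 (factor: 20 = 17^0 · 20); v_p(y) = 0 (factor: 24 = 17^0 · 24). Additivity: v_p(xy) = v_p(x) + v_p(y) = 0 + 0 = 0. (Direct check: xy = 480 = 17^0 · (480).)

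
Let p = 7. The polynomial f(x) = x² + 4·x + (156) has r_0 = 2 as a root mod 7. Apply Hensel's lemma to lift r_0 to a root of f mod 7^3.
r_2 = 226 (mod 343)

Hensel: r_{i+1} = r_i − f(r_i)·(f′(r_i))^{-1} mod 7^{i+2}, f′(x) = 2x + 4. Iterate:
  r_0 = 2 (mod 7)
  r_1 = 30 (mod 49)
  r_2 = 226 (mod 343)
Final: r = 226 satisfies f(r) ≡ 0 mod 7^3.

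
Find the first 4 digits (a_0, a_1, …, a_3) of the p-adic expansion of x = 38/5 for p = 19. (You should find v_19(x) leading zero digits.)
(a_0, …, a_3) = (0, 8, 11, 7)

v_19(38/5) = 1, so a_0 = ... = a_0 = 0. Factor out: x = 19^1 · u with u = 2/5 a unit in ℤ_19. Expand u iteratively via a_{v+i} = u_i mod 19, u_{i+1} = (u_i − a_{v+i})/19:
  u_0 = 2/5;  a_1 = 8;  u_1 = (u_0 − 8)/19 = -2/5
  u_1 = -2/5;  a_2 = 11;  u_2 = (u_1 − 11)/19 = -3/5
  u_2 = -3/5;  a_3 = 7;  u_3 = (u_2 − 7)/19 = -2/5
Digits: (0, 8, 11, 7).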